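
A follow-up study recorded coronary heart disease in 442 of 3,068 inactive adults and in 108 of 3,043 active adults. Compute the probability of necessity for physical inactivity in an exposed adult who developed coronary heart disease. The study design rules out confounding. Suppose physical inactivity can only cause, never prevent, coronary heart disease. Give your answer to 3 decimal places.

PN ≈ 0.754

p₁ = P(outcome | exposed) = 442/3068 = 0.14407
p₀ = P(outcome | unexposed) = 108/3043 = 0.035491
Under exogeneity and monotonicity, PN = (p₁ − p₀) / p₁.
PN = (0.14407 − 0.035491) / 0.14407 = 0.10858 / 0.14407 ≈ 0.7536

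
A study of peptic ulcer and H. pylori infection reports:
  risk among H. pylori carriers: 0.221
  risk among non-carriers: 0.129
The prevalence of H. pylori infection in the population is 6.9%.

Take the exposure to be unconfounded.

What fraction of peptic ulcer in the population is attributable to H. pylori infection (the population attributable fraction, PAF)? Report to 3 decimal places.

Let p₁ = 0.221, p₀ = 0.129.
Overall risk P(Y=1) = π·p₁ + (1−π)·p₀ = 0.069×0.221 + 0.931×0.129 = 0.13535.
Under exogeneity, PAF = [P(Y=1) − p₀] / P(Y=1).
PAF = (0.13535 − 0.129) / 0.13535 ≈ 0.0469

PAF ≈ 0.047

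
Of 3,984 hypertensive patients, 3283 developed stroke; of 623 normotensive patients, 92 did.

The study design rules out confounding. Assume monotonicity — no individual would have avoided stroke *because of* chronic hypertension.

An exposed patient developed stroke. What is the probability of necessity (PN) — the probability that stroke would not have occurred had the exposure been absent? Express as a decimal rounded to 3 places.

PN ≈ 0.821

p₁ = P(outcome | exposed) = 3283/3984 = 0.82405
p₀ = P(outcome | unexposed) = 92/623 = 0.14767
Under exogeneity and monotonicity, PN = (p₁ − p₀) / p₁.
PN = (0.82405 − 0.14767) / 0.82405 = 0.67637 / 0.82405 ≈ 0.8208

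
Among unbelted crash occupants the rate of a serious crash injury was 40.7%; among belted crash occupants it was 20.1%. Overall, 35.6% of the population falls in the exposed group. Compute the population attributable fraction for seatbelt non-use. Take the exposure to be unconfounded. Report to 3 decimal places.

PAF ≈ 0.267

p₁ = 0.407, p₀ = 0.201.
Overall risk P(Y=1) = π·p₁ + (1−π)·p₀ = 0.356×0.407 + 0.644×0.201 = 0.27434.
Under exogeneity, PAF = [P(Y=1) − p₀] / P(Y=1).
PAF = (0.27434 − 0.201) / 0.27434 ≈ 0.2673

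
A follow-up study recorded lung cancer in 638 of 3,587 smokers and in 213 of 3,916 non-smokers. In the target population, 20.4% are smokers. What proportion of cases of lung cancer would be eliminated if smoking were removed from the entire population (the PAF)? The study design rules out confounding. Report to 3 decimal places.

p₁ = P(outcome | exposed) = 638/3587 = 0.17786
p₀ = P(outcome | unexposed) = 213/3916 = 0.054392
Overall risk P(Y=1) = π·p₁ + (1−π)·p₀ = 0.204×0.17786 + 0.796×0.054392 = 0.079581.
Under exogeneity, PAF = [P(Y=1) − p₀] / P(Y=1).
PAF = (0.079581 − 0.054392) / 0.079581 ≈ 0.3165

PAF ≈ 0.317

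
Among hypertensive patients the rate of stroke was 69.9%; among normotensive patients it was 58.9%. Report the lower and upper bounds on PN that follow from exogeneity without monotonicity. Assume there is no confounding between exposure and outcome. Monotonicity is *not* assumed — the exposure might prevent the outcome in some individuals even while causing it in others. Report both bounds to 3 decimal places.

0.157 ≤ PN ≤ 0.588

p₁ = 0.699, p₀ = 0.589.
Under exogeneity alone the bounds on PN are max{0,(p₁−p₀)/p₁} ≤ PN ≤ min{1,(1−p₀)/p₁}.
  lower = (p₁ − p₀)/p₁ = 0.11 / 0.699 ≈ 0.1574
  upper = min{1, (1 − p₀)/p₁} = 0.411 / 0.699 ≈ 0.5880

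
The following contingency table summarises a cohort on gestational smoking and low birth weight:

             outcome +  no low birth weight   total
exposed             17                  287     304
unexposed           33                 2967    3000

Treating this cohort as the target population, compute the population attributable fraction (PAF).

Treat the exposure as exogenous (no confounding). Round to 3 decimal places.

PAF ≈ 0.273

p₁ = P(outcome | exposed) = 17/304 = 0.055921
p₀ = P(outcome | unexposed) = 33/3000 = 0.011
Exposure prevalence π = 304/3304 = 0.09201; overall risk P(Y=1) = 0.015133.
Under exogeneity, PAF = [P(Y=1) − p₀]/P(Y=1).
PAF = (0.015133 − 0.011) / 0.015133 ≈ 0.2731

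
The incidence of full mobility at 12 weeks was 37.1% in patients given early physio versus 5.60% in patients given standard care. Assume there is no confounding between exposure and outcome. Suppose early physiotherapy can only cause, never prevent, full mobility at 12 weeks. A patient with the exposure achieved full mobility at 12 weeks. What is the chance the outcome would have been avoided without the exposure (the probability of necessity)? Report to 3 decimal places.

PN ≈ 0.849

p₁ = 0.371, p₀ = 0.056.
Under exogeneity and monotonicity, PN = (p₁ − p₀) / p₁.
PN = (0.371 − 0.056) / 0.371 = 0.315 / 0.371 ≈ 0.8491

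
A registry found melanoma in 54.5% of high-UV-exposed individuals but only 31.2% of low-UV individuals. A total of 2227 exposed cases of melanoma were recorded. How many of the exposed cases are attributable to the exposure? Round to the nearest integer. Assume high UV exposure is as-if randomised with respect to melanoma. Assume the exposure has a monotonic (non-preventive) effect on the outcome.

p₁ = 0.545, p₀ = 0.312.
PN = (p₁ − p₀)/p₁ = (0.545 − 0.312) / 0.545 ≈ 0.42752.
Attributable cases ≈ PN × (exposed cases) = 0.42752 × 2227 ≈ 952.09.

about 952 cases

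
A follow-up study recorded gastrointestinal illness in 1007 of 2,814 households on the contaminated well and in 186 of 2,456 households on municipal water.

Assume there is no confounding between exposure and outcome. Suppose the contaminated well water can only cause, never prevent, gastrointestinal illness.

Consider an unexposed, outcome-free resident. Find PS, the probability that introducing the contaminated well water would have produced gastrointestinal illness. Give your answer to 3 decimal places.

PS ≈ 0.305

p₁ = P(outcome | exposed) = 1007/2814 = 0.35785
p₀ = P(outcome | unexposed) = 186/2456 = 0.075733
Under exogeneity and monotonicity, PS = (p₁ − p₀) / (1 − p₀).
PS = (0.35785 − 0.075733) / (1 − 0.075733) = 0.28212 / 0.92427 ≈ 0.3052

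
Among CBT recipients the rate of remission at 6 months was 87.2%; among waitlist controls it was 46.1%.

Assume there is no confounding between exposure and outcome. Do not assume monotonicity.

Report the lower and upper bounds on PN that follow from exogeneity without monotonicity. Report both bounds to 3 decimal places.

0.471 ≤ PN ≤ 0.618

p₁ = 0.872, p₀ = 0.461.
Under exogeneity alone the bounds on PN are max{0,(p₁−p₀)/p₁} ≤ PN ≤ min{1,(1−p₀)/p₁}.
  lower = (p₁ − p₀)/p₁ = 0.411 / 0.872 ≈ 0.4713
  upper = min{1, (1 − p₀)/p₁} = 0.539 / 0.872 ≈ 0.6181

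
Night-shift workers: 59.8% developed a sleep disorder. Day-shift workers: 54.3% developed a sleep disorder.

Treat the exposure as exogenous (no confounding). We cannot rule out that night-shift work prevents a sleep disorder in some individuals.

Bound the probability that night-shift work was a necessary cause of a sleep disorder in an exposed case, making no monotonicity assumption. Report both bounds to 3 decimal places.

0.092 ≤ PN ≤ 0.764

p₁ = 0.598, p₀ = 0.543.
Under exogeneity alone the bounds on PN are max{0,(p₁−p₀)/p₁} ≤ PN ≤ min{1,(1−p₀)/p₁}.
  lower = (p₁ − p₀)/p₁ = 0.055 / 0.598 ≈ 0.0920
  upper = min{1, (1 − p₀)/p₁} = 0.457 / 0.598 ≈ 0.7642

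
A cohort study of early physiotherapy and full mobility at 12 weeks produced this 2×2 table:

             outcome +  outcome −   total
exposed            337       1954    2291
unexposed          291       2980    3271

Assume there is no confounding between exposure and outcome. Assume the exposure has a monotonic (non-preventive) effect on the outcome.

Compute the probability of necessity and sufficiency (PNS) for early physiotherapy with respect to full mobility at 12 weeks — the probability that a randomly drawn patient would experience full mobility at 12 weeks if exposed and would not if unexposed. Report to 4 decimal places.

PNS ≈ 0.0581

p₁ = P(outcome | exposed) = 337/2291 = 0.1471
p₀ = P(outcome | unexposed) = 291/3271 = 0.088964
Under exogeneity and monotonicity, PNS = p₁ − p₀.
PNS = 0.1471 − 0.088964 = 0.058134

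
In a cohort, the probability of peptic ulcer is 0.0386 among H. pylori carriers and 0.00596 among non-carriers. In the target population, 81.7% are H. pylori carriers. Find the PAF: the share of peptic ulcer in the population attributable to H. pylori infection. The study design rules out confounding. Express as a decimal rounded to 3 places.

Let p₁ = 0.0386, p₀ = 0.00596.
Overall risk P(Y=1) = π·p₁ + (1−π)·p₀ = 0.817×0.0386 + 0.183×0.00596 = 0.032627.
Under exogeneity, PAF = [P(Y=1) − p₀] / P(Y=1).
PAF = (0.032627 − 0.00596) / 0.032627 ≈ 0.8173

PAF ≈ 0.817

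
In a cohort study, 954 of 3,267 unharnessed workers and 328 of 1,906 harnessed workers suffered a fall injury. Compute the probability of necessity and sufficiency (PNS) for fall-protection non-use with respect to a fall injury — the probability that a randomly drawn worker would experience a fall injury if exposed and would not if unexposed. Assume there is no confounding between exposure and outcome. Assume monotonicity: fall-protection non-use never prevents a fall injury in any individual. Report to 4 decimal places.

PNS ≈ 0.1199

p₁ = P(outcome | exposed) = 954/3267 = 0.29201
p₀ = P(outcome | unexposed) = 328/1906 = 0.17209
Under exogeneity and monotonicity, PNS = p₁ − p₀.
PNS = 0.29201 − 0.17209 = 0.11992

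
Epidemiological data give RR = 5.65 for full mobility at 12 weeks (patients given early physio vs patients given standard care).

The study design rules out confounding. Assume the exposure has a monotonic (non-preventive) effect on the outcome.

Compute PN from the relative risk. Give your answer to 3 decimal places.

Under exogeneity and monotonicity, PN = (RR − 1) / RR = 1 − 1/RR.
PN = (5.65 − 1) / 5.65 = 4.65 / 5.65 ≈ 0.8230

PN ≈ 0.823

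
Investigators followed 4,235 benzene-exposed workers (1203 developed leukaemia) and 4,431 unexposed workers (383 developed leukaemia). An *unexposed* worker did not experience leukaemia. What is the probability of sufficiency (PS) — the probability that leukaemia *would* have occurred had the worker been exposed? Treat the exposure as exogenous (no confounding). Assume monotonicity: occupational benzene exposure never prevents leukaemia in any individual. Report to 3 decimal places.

PS ≈ 0.216

p₁ = P(outcome | exposed) = 1203/4235 = 0.28406
p₀ = P(outcome | unexposed) = 383/4431 = 0.086436
Under exogeneity and monotonicity, PS = (p₁ − p₀) / (1 − p₀).
PS = (0.28406 − 0.086436) / (1 − 0.086436) = 0.19762 / 0.91356 ≈ 0.2163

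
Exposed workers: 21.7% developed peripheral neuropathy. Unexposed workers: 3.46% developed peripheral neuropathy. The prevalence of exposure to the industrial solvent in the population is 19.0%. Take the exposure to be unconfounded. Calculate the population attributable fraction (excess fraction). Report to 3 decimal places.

PAF ≈ 0.500

p₁ = 0.217, p₀ = 0.0346.
Overall risk P(Y=1) = π·p₁ + (1−π)·p₀ = 0.19×0.217 + 0.81×0.0346 = 0.069256.
Under exogeneity, PAF = [P(Y=1) − p₀] / P(Y=1).
PAF = (0.069256 − 0.0346) / 0.069256 ≈ 0.5004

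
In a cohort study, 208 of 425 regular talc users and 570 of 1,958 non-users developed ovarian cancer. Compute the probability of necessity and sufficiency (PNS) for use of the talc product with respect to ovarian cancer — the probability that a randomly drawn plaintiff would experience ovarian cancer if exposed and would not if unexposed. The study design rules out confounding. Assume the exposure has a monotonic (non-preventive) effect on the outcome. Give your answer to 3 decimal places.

PNS ≈ 0.198

p₁ = P(outcome | exposed) = 208/425 = 0.48941
p₀ = P(outcome | unexposed) = 570/1958 = 0.29111
Under exogeneity and monotonicity, PNS = p₁ − p₀.
PNS = 0.48941 − 0.29111 = 0.1983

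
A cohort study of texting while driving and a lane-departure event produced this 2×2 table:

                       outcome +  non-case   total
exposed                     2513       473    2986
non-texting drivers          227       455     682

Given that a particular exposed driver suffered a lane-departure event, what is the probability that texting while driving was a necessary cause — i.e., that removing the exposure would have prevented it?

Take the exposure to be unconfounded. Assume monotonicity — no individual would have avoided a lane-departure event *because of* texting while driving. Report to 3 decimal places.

p₁ = P(outcome | exposed) = 2513/2986 = 0.84159
p₀ = P(outcome | unexposed) = 227/682 = 0.33284
Under exogeneity and monotonicity, PN = (p₁ − p₀)/p₁.
PN = (0.84159 − 0.33284) / 0.84159 ≈ 0.6045

PN ≈ 0.605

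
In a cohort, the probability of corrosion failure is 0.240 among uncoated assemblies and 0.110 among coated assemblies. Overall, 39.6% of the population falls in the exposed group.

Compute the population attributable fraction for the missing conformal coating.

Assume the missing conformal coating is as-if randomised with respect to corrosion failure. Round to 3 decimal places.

PAF ≈ 0.319

Let p₁ = 0.24, p₀ = 0.11.
Overall risk P(Y=1) = π·p₁ + (1−π)·p₀ = 0.396×0.24 + 0.604×0.11 = 0.16148.
Under exogeneity, PAF = [P(Y=1) − p₀] / P(Y=1).
PAF = (0.16148 − 0.11) / 0.16148 ≈ 0.3188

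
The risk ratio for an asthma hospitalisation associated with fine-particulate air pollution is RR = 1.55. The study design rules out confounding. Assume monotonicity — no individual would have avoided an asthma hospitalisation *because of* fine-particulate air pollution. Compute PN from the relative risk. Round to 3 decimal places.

PN ≈ 0.355

Under exogeneity and monotonicity, PN = (RR − 1) / RR = 1 − 1/RR.
PN = (1.55 − 1) / 1.55 = 0.55 / 1.55 ≈ 0.3548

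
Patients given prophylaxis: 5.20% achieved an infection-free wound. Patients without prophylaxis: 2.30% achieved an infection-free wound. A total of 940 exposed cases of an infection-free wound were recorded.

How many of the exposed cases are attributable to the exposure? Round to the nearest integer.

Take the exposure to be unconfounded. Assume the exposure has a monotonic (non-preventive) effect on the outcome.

p₁ = 0.052, p₀ = 0.023.
PN = (p₁ − p₀)/p₁ = (0.052 − 0.023) / 0.052 ≈ 0.55769.
Attributable cases ≈ PN × (exposed cases) = 0.55769 × 940 ≈ 524.23.

about 524 cases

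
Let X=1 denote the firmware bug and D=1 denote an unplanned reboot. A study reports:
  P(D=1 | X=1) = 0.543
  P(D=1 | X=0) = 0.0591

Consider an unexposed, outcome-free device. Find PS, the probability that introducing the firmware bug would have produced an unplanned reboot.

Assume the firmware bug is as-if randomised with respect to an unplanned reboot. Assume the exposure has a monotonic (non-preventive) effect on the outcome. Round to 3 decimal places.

Let p₁ = 0.543, p₀ = 0.0591.
Under exogeneity and monotonicity, PS = (p₁ − p₀) / (1 − p₀).
PS = (0.543 − 0.0591) / (1 − 0.0591) = 0.4839 / 0.9409 ≈ 0.5143

PS ≈ 0.514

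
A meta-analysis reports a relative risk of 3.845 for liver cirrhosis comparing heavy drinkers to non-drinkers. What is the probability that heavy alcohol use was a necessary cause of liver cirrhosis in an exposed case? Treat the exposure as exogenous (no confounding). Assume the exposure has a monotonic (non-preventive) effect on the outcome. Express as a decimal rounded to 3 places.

PN ≈ 0.740

Under exogeneity and monotonicity, PN = (RR − 1) / RR = 1 − 1/RR.
PN = (3.845 − 1) / 3.845 = 2.845 / 3.845 ≈ 0.7399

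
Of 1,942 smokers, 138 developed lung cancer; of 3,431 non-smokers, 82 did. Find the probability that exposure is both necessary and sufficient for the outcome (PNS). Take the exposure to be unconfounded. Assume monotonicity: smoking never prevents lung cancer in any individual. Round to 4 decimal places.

PNS ≈ 0.0472

p₁ = P(outcome | exposed) = 138/1942 = 0.071061
p₀ = P(outcome | unexposed) = 82/3431 = 0.0239
Under exogeneity and monotonicity, PNS = p₁ − p₀.
PNS = 0.071061 − 0.0239 = 0.047161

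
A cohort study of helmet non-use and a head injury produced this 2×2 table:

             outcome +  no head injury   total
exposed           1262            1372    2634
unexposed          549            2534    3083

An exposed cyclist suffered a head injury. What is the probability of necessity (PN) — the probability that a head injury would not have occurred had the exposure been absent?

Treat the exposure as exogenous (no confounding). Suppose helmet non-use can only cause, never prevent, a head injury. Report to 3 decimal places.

p₁ = P(outcome | exposed) = 1262/2634 = 0.47912
p₀ = P(outcome | unexposed) = 549/3083 = 0.17807
Under exogeneity and monotonicity, PN = (p₁ − p₀) / p₁.
PN = (0.47912 − 0.17807) / 0.47912 = 0.30105 / 0.47912 ≈ 0.6283

PN ≈ 0.628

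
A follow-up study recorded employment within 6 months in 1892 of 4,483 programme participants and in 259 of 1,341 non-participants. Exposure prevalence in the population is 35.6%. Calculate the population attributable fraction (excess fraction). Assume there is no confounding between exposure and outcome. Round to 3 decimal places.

p₁ = P(outcome | exposed) = 1892/4483 = 0.42204
p₀ = P(outcome | unexposed) = 259/1341 = 0.19314
Overall risk P(Y=1) = π·p₁ + (1−π)·p₀ = 0.356×0.42204 + 0.644×0.19314 = 0.27463.
Under exogeneity, PAF = [P(Y=1) − p₀] / P(Y=1).
PAF = (0.27463 − 0.19314) / 0.27463 ≈ 0.2967

PAF ≈ 0.297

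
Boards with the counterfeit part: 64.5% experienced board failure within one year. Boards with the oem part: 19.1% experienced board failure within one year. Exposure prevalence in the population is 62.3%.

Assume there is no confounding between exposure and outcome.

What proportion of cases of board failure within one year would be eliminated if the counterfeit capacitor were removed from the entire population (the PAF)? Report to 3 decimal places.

PAF ≈ 0.597

p₁ = 0.645, p₀ = 0.191.
Overall risk P(Y=1) = π·p₁ + (1−π)·p₀ = 0.623×0.645 + 0.377×0.191 = 0.47384.
Under exogeneity, PAF = [P(Y=1) − p₀] / P(Y=1).
PAF = (0.47384 − 0.191) / 0.47384 ≈ 0.5969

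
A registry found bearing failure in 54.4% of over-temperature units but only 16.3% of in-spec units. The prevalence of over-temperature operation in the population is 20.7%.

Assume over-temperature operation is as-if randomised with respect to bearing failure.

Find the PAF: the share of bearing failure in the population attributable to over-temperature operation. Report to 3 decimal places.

PAF ≈ 0.326

p₁ = 0.544, p₀ = 0.163.
Overall risk P(Y=1) = π·p₁ + (1−π)·p₀ = 0.207×0.544 + 0.793×0.163 = 0.24187.
Under exogeneity, PAF = [P(Y=1) − p₀] / P(Y=1).
PAF = (0.24187 − 0.163) / 0.24187 ≈ 0.3261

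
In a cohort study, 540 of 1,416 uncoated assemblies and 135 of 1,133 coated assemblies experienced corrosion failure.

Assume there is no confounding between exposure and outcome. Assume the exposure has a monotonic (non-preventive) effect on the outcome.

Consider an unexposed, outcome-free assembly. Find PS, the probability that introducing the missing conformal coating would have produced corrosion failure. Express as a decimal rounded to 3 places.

p₁ = P(outcome | exposed) = 540/1416 = 0.38136
p₀ = P(outcome | unexposed) = 135/1133 = 0.11915
Under exogeneity and monotonicity, PS = (p₁ − p₀) / (1 − p₀).
PS = (0.38136 − 0.11915) / (1 − 0.11915) = 0.2622 / 0.88085 ≈ 0.2977

PS ≈ 0.298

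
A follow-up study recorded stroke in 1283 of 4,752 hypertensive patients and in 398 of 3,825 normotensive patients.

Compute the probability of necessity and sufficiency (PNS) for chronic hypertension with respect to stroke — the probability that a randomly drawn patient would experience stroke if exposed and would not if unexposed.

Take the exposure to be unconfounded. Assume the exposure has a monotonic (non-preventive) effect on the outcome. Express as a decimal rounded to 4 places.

p₁ = P(outcome | exposed) = 1283/4752 = 0.26999
p₀ = P(outcome | unexposed) = 398/3825 = 0.10405
Under exogeneity and monotonicity, PNS = p₁ − p₀.
PNS = 0.26999 − 0.10405 = 0.16594

PNS ≈ 0.1659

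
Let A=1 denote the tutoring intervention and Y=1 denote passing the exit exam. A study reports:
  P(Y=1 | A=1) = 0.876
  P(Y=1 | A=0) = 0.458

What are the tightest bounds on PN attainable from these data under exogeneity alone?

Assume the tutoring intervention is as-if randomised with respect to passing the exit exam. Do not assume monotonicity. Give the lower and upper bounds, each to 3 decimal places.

0.477 ≤ PN ≤ 0.619

Let p₁ = 0.876, p₀ = 0.458.
Under exogeneity alone the bounds on PN are max{0,(p₁−p₀)/p₁} ≤ PN ≤ min{1,(1−p₀)/p₁}.
  lower = (p₁ − p₀)/p₁ = 0.418 / 0.876 ≈ 0.4772
  upper = min{1, (1 − p₀)/p₁} = 0.542 / 0.876 ≈ 0.6187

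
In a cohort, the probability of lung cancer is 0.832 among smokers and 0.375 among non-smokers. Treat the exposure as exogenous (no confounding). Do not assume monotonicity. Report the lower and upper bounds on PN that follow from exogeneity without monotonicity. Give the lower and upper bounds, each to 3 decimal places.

Let p₁ = 0.832, p₀ = 0.375.
Under exogeneity alone the bounds on PN are max{0,(p₁−p₀)/p₁} ≤ PN ≤ min{1,(1−p₀)/p₁}.
  lower = (p₁ − p₀)/p₁ = 0.457 / 0.832 ≈ 0.5493
  upper = min{1, (1 − p₀)/p₁} = 0.625 / 0.832 ≈ 0.7512

0.549 ≤ PN ≤ 0.751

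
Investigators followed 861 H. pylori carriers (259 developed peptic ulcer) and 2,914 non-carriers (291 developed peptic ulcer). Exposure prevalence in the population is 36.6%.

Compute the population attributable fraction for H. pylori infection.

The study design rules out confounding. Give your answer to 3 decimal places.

p₁ = P(outcome | exposed) = 259/861 = 0.30081
p₀ = P(outcome | unexposed) = 291/2914 = 0.099863
Overall risk P(Y=1) = π·p₁ + (1−π)·p₀ = 0.366×0.30081 + 0.634×0.099863 = 0.17341.
Under exogeneity, PAF = [P(Y=1) − p₀] / P(Y=1).
PAF = (0.17341 − 0.099863) / 0.17341 ≈ 0.4241

PAF ≈ 0.424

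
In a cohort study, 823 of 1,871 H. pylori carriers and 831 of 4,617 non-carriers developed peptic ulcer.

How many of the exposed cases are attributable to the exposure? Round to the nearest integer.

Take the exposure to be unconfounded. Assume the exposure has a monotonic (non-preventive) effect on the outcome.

about 486 cases

p₁ = P(outcome | exposed) = 823/1871 = 0.43987
p₀ = P(outcome | unexposed) = 831/4617 = 0.17999
PN = (p₁ − p₀)/p₁ = (0.43987 − 0.17999) / 0.43987 ≈ 0.59082.
Attributable cases ≈ PN × (exposed cases) = 0.59082 × 823 ≈ 486.24.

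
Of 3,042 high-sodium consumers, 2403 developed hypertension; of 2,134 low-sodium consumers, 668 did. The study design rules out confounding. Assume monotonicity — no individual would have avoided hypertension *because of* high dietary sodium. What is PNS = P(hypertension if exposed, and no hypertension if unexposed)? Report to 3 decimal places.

PNS ≈ 0.477

p₁ = P(outcome | exposed) = 2403/3042 = 0.78994
p₀ = P(outcome | unexposed) = 668/2134 = 0.31303
Under exogeneity and monotonicity, PNS = p₁ − p₀.
PNS = 0.78994 − 0.31303 = 0.47691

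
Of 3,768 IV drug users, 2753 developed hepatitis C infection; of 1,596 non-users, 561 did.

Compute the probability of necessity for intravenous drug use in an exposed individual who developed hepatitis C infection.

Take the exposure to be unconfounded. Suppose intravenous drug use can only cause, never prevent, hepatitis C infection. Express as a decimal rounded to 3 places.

p₁ = P(outcome | exposed) = 2753/3768 = 0.73063
p₀ = P(outcome | unexposed) = 561/1596 = 0.3515
Under exogeneity and monotonicity, PN = (p₁ − p₀) / p₁.
PN = (0.73063 − 0.3515) / 0.73063 = 0.37912 / 0.73063 ≈ 0.5189

PN ≈ 0.519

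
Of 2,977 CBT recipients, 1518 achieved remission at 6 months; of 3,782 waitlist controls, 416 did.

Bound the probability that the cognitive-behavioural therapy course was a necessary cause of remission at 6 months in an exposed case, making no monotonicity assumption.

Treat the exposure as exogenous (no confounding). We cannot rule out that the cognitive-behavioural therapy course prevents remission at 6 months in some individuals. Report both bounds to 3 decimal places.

0.784 ≤ PN ≤ 1.000

p₁ = P(outcome | exposed) = 1518/2977 = 0.50991
p₀ = P(outcome | unexposed) = 416/3782 = 0.10999
Under exogeneity alone the bounds on PN are max{0,(p₁−p₀)/p₁} ≤ PN ≤ min{1,(1−p₀)/p₁}.
  lower = (p₁ − p₀)/p₁ = 0.39991 / 0.50991 ≈ 0.7843
  upper = min{1, (1 − p₀)/p₁} = 0.89001 / 0.50991 ≈ 1.7454 → capped at 1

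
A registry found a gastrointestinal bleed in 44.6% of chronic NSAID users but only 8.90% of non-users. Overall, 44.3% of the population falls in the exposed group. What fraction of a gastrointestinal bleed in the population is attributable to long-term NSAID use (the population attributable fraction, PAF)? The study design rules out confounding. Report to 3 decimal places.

p₁ = 0.446, p₀ = 0.089.
Overall risk P(Y=1) = π·p₁ + (1−π)·p₀ = 0.443×0.446 + 0.557×0.089 = 0.24715.
Under exogeneity, PAF = [P(Y=1) − p₀] / P(Y=1).
PAF = (0.24715 − 0.089) / 0.24715 ≈ 0.6399

PAF ≈ 0.640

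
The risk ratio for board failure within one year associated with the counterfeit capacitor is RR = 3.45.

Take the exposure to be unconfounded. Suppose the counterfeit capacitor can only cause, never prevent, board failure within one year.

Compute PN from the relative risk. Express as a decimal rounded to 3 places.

PN ≈ 0.710

Under exogeneity and monotonicity, PN = (RR − 1) / RR = 1 − 1/RR.
PN = (3.45 − 1) / 3.45 = 2.45 / 3.45 ≈ 0.7101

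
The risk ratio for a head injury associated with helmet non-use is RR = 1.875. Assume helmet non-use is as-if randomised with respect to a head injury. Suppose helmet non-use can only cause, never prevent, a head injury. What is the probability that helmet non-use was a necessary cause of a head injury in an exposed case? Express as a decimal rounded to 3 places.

PN ≈ 0.467

Under exogeneity and monotonicity, PN = (RR − 1) / RR = 1 − 1/RR.
PN = (1.875 − 1) / 1.875 = 0.875 / 1.875 ≈ 0.4667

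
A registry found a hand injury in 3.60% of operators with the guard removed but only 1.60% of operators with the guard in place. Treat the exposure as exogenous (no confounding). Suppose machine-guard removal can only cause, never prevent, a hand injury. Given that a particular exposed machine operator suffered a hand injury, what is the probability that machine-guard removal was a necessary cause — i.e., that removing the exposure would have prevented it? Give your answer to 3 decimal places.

PN ≈ 0.556

p₁ = 0.036, p₀ = 0.016.
Under exogeneity and monotonicity, PN = (p₁ − p₀) / p₁.
PN = (0.036 − 0.016) / 0.036 = 0.02 / 0.036 ≈ 0.5556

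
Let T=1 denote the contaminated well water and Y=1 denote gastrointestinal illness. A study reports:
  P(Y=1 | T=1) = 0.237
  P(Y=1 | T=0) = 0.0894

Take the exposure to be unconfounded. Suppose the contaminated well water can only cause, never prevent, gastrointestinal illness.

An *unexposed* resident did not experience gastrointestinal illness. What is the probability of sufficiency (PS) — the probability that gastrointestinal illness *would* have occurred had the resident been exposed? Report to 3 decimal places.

Let p₁ = 0.237, p₀ = 0.0894.
Under exogeneity and monotonicity, PS = (p₁ − p₀) / (1 − p₀).
PS = (0.237 − 0.0894) / (1 − 0.0894) = 0.1476 / 0.9106 ≈ 0.1621

PS ≈ 0.162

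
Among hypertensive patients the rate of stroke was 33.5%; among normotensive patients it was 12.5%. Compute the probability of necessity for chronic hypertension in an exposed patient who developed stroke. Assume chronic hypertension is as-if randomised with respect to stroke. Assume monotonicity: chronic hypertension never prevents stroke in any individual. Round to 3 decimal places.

p₁ = 0.335, p₀ = 0.125.
Under exogeneity and monotonicity, PN = (p₁ − p₀) / p₁.
PN = (0.335 − 0.125) / 0.335 = 0.21 / 0.335 ≈ 0.6269

PN ≈ 0.627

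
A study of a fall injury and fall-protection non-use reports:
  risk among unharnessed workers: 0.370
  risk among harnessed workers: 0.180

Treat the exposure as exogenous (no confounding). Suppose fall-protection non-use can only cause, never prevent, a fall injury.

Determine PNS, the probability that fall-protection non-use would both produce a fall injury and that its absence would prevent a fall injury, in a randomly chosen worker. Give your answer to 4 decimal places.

PNS ≈ 0.1900

Let p₁ = 0.37, p₀ = 0.18.
Under exogeneity and monotonicity, PNS = p₁ − p₀.
PNS = 0.37 − 0.18 = 0.19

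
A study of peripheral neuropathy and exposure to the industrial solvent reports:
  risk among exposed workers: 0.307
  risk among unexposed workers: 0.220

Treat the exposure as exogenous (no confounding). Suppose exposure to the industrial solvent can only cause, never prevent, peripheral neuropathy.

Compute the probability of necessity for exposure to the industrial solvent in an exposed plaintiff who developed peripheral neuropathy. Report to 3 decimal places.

PN ≈ 0.283

Let p₁ = 0.307, p₀ = 0.22.
Under exogeneity and monotonicity, PN = (p₁ − p₀) / p₁.
PN = (0.307 − 0.22) / 0.307 = 0.087 / 0.307 ≈ 0.2834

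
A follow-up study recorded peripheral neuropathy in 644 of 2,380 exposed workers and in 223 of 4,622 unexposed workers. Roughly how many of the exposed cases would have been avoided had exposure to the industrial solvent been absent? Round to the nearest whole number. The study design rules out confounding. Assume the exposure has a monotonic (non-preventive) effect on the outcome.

p₁ = P(outcome | exposed) = 644/2380 = 0.27059
p₀ = P(outcome | unexposed) = 223/4622 = 0.048248
PN = (p₁ − p₀)/p₁ = (0.27059 − 0.048248) / 0.27059 ≈ 0.82169.
Attributable cases ≈ PN × (exposed cases) = 0.82169 × 644 ≈ 529.17.

about 529 cases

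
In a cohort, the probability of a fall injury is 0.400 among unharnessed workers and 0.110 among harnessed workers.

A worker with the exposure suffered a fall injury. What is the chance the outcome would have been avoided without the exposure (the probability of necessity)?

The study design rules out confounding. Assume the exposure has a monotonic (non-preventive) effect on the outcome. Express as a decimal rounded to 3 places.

Let p₁ = 0.4, p₀ = 0.11.
Under exogeneity and monotonicity, PN = (p₁ − p₀) / p₁.
PN = (0.4 − 0.11) / 0.4 = 0.29 / 0.4 ≈ 0.7250

PN ≈ 0.725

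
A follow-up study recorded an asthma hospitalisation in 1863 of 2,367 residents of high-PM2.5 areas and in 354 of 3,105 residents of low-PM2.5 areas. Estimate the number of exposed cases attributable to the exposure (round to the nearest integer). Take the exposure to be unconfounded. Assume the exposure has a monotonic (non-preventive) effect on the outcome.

about 1593 cases

p₁ = P(outcome | exposed) = 1863/2367 = 0.78707
p₀ = P(outcome | unexposed) = 354/3105 = 0.11401
PN = (p₁ − p₀)/p₁ = (0.78707 − 0.11401) / 0.78707 ≈ 0.85515.
Attributable cases ≈ PN × (exposed cases) = 0.85515 × 1863 ≈ 1593.14.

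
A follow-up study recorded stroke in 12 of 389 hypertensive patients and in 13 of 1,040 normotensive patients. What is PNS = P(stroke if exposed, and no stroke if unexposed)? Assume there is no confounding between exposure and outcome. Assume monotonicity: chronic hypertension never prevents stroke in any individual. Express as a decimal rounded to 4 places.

p₁ = P(outcome | exposed) = 12/389 = 0.030848
p₀ = P(outcome | unexposed) = 13/1040 = 0.0125
Under exogeneity and monotonicity, PNS = p₁ − p₀.
PNS = 0.030848 − 0.0125 = 0.018348

PNS ≈ 0.0183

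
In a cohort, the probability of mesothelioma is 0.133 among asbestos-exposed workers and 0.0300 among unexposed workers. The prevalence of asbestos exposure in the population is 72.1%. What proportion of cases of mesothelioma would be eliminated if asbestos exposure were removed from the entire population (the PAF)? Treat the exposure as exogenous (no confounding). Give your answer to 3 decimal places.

Let p₁ = 0.133, p₀ = 0.03.
Overall risk P(Y=1) = π·p₁ + (1−π)·p₀ = 0.721×0.133 + 0.279×0.03 = 0.10426.
Under exogeneity, PAF = [P(Y=1) − p₀] / P(Y=1).
PAF = (0.10426 − 0.03) / 0.10426 ≈ 0.7123

PAF ≈ 0.712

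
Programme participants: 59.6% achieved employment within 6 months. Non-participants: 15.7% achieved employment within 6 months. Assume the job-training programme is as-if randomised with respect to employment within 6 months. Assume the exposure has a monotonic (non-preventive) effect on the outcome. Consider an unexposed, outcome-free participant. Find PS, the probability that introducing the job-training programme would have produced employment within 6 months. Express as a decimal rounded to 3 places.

p₁ = 0.596, p₀ = 0.157.
Under exogeneity and monotonicity, PS = (p₁ − p₀) / (1 − p₀).
PS = (0.596 − 0.157) / (1 − 0.157) = 0.439 / 0.843 ≈ 0.5208

PS ≈ 0.521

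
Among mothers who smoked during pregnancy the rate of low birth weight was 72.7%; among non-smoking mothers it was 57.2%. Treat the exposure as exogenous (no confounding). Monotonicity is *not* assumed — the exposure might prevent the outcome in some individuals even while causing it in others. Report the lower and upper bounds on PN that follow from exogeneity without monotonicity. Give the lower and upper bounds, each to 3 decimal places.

p₁ = 0.727, p₀ = 0.572.
Under exogeneity alone the bounds on PN are max{0,(p₁−p₀)/p₁} ≤ PN ≤ min{1,(1−p₀)/p₁}.
  lower = (p₁ − p₀)/p₁ = 0.155 / 0.727 ≈ 0.2132
  upper = min{1, (1 − p₀)/p₁} = 0.428 / 0.727 ≈ 0.5887

0.213 ≤ PN ≤ 0.589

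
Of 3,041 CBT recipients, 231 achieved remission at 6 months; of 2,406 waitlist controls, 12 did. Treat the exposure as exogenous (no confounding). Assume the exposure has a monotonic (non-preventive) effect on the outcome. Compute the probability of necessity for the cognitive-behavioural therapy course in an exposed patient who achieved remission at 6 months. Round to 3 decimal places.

PN ≈ 0.934

p₁ = P(outcome | exposed) = 231/3041 = 0.075962
p₀ = P(outcome | unexposed) = 12/2406 = 0.0049875
Under exogeneity and monotonicity, PN = (p₁ − p₀) / p₁.
PN = (0.075962 − 0.0049875) / 0.075962 = 0.070974 / 0.075962 ≈ 0.9343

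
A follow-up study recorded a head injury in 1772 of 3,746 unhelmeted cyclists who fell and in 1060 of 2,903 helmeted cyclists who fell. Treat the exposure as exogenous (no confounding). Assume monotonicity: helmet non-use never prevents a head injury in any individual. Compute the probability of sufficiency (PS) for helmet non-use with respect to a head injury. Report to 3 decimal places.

p₁ = P(outcome | exposed) = 1772/3746 = 0.47304
p₀ = P(outcome | unexposed) = 1060/2903 = 0.36514
Under exogeneity and monotonicity, PS = (p₁ − p₀) / (1 − p₀).
PS = (0.47304 − 0.36514) / (1 − 0.36514) = 0.1079 / 0.63486 ≈ 0.1700

PS ≈ 0.170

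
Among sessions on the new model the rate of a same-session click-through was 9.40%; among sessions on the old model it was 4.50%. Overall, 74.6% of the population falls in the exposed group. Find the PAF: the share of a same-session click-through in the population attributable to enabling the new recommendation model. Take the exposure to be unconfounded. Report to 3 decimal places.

p₁ = 0.094, p₀ = 0.045.
Overall risk P(Y=1) = π·p₁ + (1−π)·p₀ = 0.746×0.094 + 0.254×0.045 = 0.081554.
Under exogeneity, PAF = [P(Y=1) − p₀] / P(Y=1).
PAF = (0.081554 − 0.045) / 0.081554 ≈ 0.4482

PAF ≈ 0.448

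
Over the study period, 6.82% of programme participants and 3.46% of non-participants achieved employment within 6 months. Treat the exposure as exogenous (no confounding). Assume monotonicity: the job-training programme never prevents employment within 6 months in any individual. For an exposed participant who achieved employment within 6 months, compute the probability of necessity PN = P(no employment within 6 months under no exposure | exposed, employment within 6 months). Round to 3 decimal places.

p₁ = 0.0682, p₀ = 0.0346.
Under exogeneity and monotonicity, PN = (p₁ − p₀) / p₁.
PN = (0.0682 − 0.0346) / 0.0682 = 0.0336 / 0.0682 ≈ 0.4927

PN ≈ 0.493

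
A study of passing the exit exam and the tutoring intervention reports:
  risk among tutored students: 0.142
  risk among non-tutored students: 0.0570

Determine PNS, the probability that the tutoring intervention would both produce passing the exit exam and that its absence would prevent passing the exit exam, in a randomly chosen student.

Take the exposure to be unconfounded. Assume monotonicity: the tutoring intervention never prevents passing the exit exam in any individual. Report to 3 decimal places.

Let p₁ = 0.142, p₀ = 0.057.
Under exogeneity and monotonicity, PNS = p₁ − p₀.
PNS = 0.142 − 0.057 = 0.085

PNS ≈ 0.085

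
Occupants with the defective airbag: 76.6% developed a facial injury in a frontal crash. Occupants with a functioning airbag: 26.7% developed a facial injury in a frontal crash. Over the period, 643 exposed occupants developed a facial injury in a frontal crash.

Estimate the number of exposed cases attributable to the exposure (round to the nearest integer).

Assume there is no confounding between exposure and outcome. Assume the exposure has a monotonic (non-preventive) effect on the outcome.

p₁ = 0.766, p₀ = 0.267.
PN = (p₁ − p₀)/p₁ = (0.766 − 0.267) / 0.766 ≈ 0.65144.
Attributable cases ≈ PN × (exposed cases) = 0.65144 × 643 ≈ 418.87.

about 419 cases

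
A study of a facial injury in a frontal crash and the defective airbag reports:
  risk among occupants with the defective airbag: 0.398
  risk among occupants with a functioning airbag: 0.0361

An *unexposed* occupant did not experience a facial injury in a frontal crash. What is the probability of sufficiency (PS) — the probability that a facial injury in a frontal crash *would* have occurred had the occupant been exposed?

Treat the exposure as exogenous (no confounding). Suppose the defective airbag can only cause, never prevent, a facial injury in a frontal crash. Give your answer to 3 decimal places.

PS ≈ 0.375

Let p₁ = 0.398, p₀ = 0.0361.
Under exogeneity and monotonicity, PS = (p₁ − p₀) / (1 − p₀).
PS = (0.398 − 0.0361) / (1 − 0.0361) = 0.3619 / 0.9639 ≈ 0.3755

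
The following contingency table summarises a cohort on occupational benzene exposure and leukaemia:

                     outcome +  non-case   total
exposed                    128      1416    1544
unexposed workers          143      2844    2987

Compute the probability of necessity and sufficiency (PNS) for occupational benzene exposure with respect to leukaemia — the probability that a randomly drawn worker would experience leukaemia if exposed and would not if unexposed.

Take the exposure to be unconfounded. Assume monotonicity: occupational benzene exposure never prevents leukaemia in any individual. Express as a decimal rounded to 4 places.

PNS ≈ 0.0350

p₁ = P(outcome | exposed) = 128/1544 = 0.082902
p₀ = P(outcome | unexposed) = 143/2987 = 0.047874
Under exogeneity and monotonicity, PNS = p₁ − p₀.
PNS = 0.082902 − 0.047874 = 0.035027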